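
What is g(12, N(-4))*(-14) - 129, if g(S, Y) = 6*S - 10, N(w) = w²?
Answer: -997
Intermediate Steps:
g(S, Y) = -10 + 6*S
g(12, N(-4))*(-14) - 129 = (-10 + 6*12)*(-14) - 129 = (-10 + 72)*(-14) - 129 = 62*(-14) - 129 = -868 - 129 = -997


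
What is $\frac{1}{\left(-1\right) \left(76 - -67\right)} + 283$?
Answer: $\frac{40468}{143} \approx 282.99$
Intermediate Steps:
$\frac{1}{\left(-1\right) \left(76 - -67\right)} + 283 = \frac{1}{\left(-1\right) \left(76 + 67\right)} + 283 = \frac{1}{\left(-1\right) 143} + 283 = \frac{1}{-143} + 283 = - \frac{1}{143} + 283 = \frac{40468}{143}$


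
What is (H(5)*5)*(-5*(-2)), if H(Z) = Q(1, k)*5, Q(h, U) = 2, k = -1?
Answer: 500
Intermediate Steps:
H(Z) = 10 (H(Z) = 2*5 = 10)
(H(5)*5)*(-5*(-2)) = (10*5)*(-5*(-2)) = 50*10 = 500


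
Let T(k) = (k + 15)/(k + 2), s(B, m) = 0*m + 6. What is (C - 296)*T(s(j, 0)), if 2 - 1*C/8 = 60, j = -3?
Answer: -1995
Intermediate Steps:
s(B, m) = 6 (s(B, m) = 0 + 6 = 6)
C = -464 (C = 16 - 8*60 = 16 - 480 = -464)
T(k) = (15 + k)/(2 + k)
(C - 296)*T(s(j, 0)) = (-464 - 296)*((15 + 6)/(2 + 6)) = -760*21/8 = -1995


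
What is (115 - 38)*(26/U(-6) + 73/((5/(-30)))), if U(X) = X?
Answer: -102179/3 ≈ -34060.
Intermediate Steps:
(115 - 38)*(26/U(-6) + 73/((5/(-30)))) = (115 - 38)*(26/(-6) + 73/((5/(-30)))) = 77*(26*(-⅙) + 73/((5*(-1/30)))) = 77*(-13/3 + 73/(-⅙)) = 77*(-13/3 + 73*(-6)) = 77*(-13/3 - 438) = 77*(-1327/3) = -102179/3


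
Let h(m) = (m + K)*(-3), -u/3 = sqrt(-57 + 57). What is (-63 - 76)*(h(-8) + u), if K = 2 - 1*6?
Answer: -5004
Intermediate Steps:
K = -4 (K = 2 - 6 = -4)
u = 0 (u = -3*sqrt(-57 + 57) = -3*sqrt(0) = -3*0 = 0)
h(m) = 12 - 3*m (h(m) = (m - 4)*(-3) = (-4 + m)*(-3) = 12 - 3*m)
(-63 - 76)*(h(-8) + u) = (-63 - 76)*((12 - 3*(-8)) + 0) = -139*((12 + 24) + 0) = -139*(36 + 0) = -139*36 = -5004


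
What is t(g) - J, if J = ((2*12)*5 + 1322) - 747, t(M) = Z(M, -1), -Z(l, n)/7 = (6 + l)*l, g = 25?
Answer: -6120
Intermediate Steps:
Z(l, n) = -7*l*(6 + l) (Z(l, n) = -7*(6 + l)*l = -7*l*(6 + l))
t(M) = -7*M*(6 + M)
J = 695 (J = (24*5 + 1322) - 747 = (120 + 1322) - 747 = 1442 - 747 = 695)
t(g) - J = -7*25*(6 + 25) - 1*695 = -7*25*31 - 695 = -5425 - 695 = -6120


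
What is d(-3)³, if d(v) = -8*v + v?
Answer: 9261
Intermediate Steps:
d(v) = -7*v
d(-3)³ = (-7*(-3))³ = 21³ = 9261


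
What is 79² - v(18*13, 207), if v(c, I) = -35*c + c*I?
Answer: -34007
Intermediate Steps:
v(c, I) = -35*c + I*c
79² - v(18*13, 207) = 79² - 18*13*(-35 + 207) = 6241 - 234*172 = 6241 - 1*40248 = 6241 - 40248 = -34007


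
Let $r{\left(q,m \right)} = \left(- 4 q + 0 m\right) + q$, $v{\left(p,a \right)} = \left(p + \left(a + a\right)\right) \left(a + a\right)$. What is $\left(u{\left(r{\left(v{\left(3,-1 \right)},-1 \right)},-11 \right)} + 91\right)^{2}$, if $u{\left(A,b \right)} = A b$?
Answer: $625$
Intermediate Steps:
$v{\left(p,a \right)} = 2 a \left(p + 2 a\right)$ ($v{\left(p,a \right)} = \left(p + 2 a\right) 2 a = 2 a \left(p + 2 a\right)$)
$r{\left(q,m \right)} = - 3 q$ ($r{\left(q,m \right)} = \left(- 4 q + 0\right) + q = - 4 q + q = - 3 q$)
$\left(u{\left(r{\left(v{\left(3,-1 \right)},-1 \right)},-11 \right)} + 91\right)^{2} = \left(- 3 \cdot 2 \left(-1\right) \left(3 + 2 \left(-1\right)\right) \left(-11\right) + 91\right)^{2} = \left(- 3 \cdot 2 \left(-1\right) \left(3 - 2\right) \left(-11\right) + 91\right)^{2} = \left(- 3 \cdot 2 \left(-1\right) 1 \left(-11\right) + 91\right)^{2} = \left(\left(-3\right) \left(-2\right) \left(-11\right) + 91\right)^{2} = \left(6 \left(-11\right) + 91\right)^{2} = \left(-66 + 91\right)^{2} = 25^{2} = 625$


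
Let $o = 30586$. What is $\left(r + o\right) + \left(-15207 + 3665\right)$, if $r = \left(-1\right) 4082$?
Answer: $14962$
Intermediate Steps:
$r = -4082$
$\left(r + o\right) + \left(-15207 + 3665\right) = \left(-4082 + 30586\right) + \left(-15207 + 3665\right) = 26504 - 11542 = 14962$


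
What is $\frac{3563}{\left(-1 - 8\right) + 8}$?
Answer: $-3563$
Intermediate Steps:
$\frac{3563}{\left(-1 - 8\right) + 8} = \frac{3563}{-9 + 8} = \frac{3563}{-1} = 3563 \left(-1\right) = -3563$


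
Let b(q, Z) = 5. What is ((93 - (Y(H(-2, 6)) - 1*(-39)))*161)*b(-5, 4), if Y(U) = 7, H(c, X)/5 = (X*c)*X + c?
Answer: 37835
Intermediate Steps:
H(c, X) = 5*c + 5*c*X**2 (H(c, X) = 5*((X*c)*X + c) = 5*(c*X**2 + c) = 5*(c + c*X**2) = 5*c + 5*c*X**2)
((93 - (Y(H(-2, 6)) - 1*(-39)))*161)*b(-5, 4) = ((93 - (7 - 1*(-39)))*161)*5 = ((93 - (7 + 39))*161)*5 = ((93 - 1*46)*161)*5 = ((93 - 46)*161)*5 = (47*161)*5 = 7567*5 = 37835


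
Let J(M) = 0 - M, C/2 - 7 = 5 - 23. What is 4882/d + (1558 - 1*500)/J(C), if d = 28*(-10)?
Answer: 47209/1540 ≈ 30.655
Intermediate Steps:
C = -22 (C = 14 + 2*(5 - 23) = 14 + 2*(-18) = 14 - 36 = -22)
J(M) = -M
d = -280
4882/d + (1558 - 1*500)/J(C) = 4882/(-280) + (1558 - 1*500)/((-1*(-22))) = 4882*(-1/280) + (1558 - 500)/22 = -2441/140 + 1058*(1/22) = -2441/140 + 529/11 = 47209/1540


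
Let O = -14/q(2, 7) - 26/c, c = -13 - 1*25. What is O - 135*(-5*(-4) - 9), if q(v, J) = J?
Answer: -28240/19 ≈ -1486.3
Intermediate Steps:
c = -38 (c = -13 - 25 = -38)
O = -25/19 (O = -14/7 - 26/(-38) = -14*⅐ - 26*(-1/38) = -2 + 13/19 = -25/19 ≈ -1.3158)
O - 135*(-5*(-4) - 9) = -25/19 - 135*(-5*(-4) - 9) = -25/19 - 135*(20 - 9) = -25/19 - 135*11 = -25/19 - 1485 = -28240/19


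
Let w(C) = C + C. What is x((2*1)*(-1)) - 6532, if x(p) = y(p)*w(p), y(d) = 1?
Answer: -6536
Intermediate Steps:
w(C) = 2*C
x(p) = 2*p (x(p) = 1*(2*p) = 2*p)
x((2*1)*(-1)) - 6532 = 2*((2*1)*(-1)) - 6532 = 2*(2*(-1)) - 6532 = 2*(-2) - 6532 = -4 - 6532 = -6536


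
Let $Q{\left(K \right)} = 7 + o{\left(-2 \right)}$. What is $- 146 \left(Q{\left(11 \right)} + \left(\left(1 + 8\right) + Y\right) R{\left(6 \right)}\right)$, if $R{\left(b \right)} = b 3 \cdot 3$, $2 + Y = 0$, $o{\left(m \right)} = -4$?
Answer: $-55626$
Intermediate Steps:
$Y = -2$ ($Y = -2 + 0 = -2$)
$Q{\left(K \right)} = 3$ ($Q{\left(K \right)} = 7 - 4 = 3$)
$R{\left(b \right)} = 9 b$ ($R{\left(b \right)} = 3 b 3 = 9 b$)
$- 146 \left(Q{\left(11 \right)} + \left(\left(1 + 8\right) + Y\right) R{\left(6 \right)}\right) = - 146 \left(3 + \left(\left(1 + 8\right) - 2\right) 9 \cdot 6\right) = - 146 \left(3 + \left(9 - 2\right) 54\right) = - 146 \left(3 + 7 \cdot 54\right) = - 146 \left(3 + 378\right) = \left(-146\right) 381 = -55626$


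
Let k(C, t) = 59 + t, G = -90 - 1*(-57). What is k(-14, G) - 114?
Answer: -88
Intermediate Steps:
G = -33 (G = -90 + 57 = -33)
k(-14, G) - 114 = (59 - 33) - 114 = 26 - 114 = -88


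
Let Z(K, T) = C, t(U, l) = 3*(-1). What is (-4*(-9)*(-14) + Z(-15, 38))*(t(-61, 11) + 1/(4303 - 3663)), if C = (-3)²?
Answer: 189981/128 ≈ 1484.2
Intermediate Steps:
t(U, l) = -3
C = 9
Z(K, T) = 9
(-4*(-9)*(-14) + Z(-15, 38))*(t(-61, 11) + 1/(4303 - 3663)) = (-4*(-9)*(-14) + 9)*(-3 + 1/(4303 - 3663)) = (36*(-14) + 9)*(-3 + 1/640) = (-504 + 9)*(-3 + 1/640) = -495*(-1919/640) = 189981/128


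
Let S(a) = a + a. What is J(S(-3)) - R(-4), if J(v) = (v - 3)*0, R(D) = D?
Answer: 4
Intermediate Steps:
S(a) = 2*a
J(v) = 0 (J(v) = (-3 + v)*0 = 0)
J(S(-3)) - R(-4) = 0 - 1*(-4) = 0 + 4 = 4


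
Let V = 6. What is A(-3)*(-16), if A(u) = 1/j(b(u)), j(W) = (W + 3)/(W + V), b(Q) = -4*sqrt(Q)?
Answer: -352/19 - 64*I*sqrt(3)/19 ≈ -18.526 - 5.8343*I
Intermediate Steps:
j(W) = (3 + W)/(6 + W) (j(W) = (W + 3)/(W + 6) = (3 + W)/(6 + W))
A(u) = (6 - 4*sqrt(u))/(3 - 4*sqrt(u)) (A(u) = 1/((3 - 4*sqrt(u))/(6 - 4*sqrt(u))) = (6 - 4*sqrt(u))/(3 - 4*sqrt(u)))
A(-3)*(-16) = (2*(-3 + 2*sqrt(-3))/(-3 + 4*sqrt(-3)))*(-16) = (2*(-3 + 2*(I*sqrt(3)))/(-3 + 4*(I*sqrt(3))))*(-16) = (2*(-3 + 2*I*sqrt(3))/(-3 + 4*I*sqrt(3)))*(-16) = -32*(-3 + 2*I*sqrt(3))/(-3 + 4*I*sqrt(3))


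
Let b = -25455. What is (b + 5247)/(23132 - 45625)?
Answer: 20208/22493 ≈ 0.89841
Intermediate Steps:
(b + 5247)/(23132 - 45625) = (-25455 + 5247)/(23132 - 45625) = -20208/(-22493) = -20208*(-1/22493) = 20208/22493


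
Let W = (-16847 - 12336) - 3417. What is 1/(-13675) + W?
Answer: -445805001/13675 ≈ -32600.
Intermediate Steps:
W = -32600 (W = -29183 - 3417 = -32600)
1/(-13675) + W = 1/(-13675) - 32600 = -1/13675 - 32600 = -445805001/13675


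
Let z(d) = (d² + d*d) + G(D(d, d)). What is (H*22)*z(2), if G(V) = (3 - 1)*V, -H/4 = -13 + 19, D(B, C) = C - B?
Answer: -4224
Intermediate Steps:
H = -24 (H = -4*(-13 + 19) = -4*6 = -24)
G(V) = 2*V
z(d) = 2*d² (z(d) = (d² + d*d) + 2*(d - d) = (d² + d²) + 2*0 = 2*d² + 0 = 2*d²)
(H*22)*z(2) = (-24*22)*(2*2²) = -1056*4 = -528*8 = -4224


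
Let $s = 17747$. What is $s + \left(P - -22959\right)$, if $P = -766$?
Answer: $39940$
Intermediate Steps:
$s + \left(P - -22959\right) = 17747 - -22193 = 17747 + \left(-766 + 22959\right) = 17747 + 22193 = 39940$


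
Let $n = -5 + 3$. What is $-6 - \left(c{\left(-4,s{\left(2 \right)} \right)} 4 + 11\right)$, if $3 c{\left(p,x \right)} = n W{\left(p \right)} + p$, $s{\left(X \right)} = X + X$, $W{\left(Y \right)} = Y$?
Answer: $- \frac{67}{3} \approx -22.333$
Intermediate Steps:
$n = -2$
$s{\left(X \right)} = 2 X$
$c{\left(p,x \right)} = - \frac{p}{3}$ ($c{\left(p,x \right)} = \frac{- 2 p + p}{3} = \frac{\left(-1\right) p}{3} = - \frac{p}{3}$)
$-6 - \left(c{\left(-4,s{\left(2 \right)} \right)} 4 + 11\right) = -6 - \left(\left(- \frac{1}{3}\right) \left(-4\right) 4 + 11\right) = -6 - \left(\frac{4}{3} \cdot 4 + 11\right) = -6 - \left(\frac{16}{3} + 11\right) = -6 - \frac{49}{3} = - \frac{67}{3}$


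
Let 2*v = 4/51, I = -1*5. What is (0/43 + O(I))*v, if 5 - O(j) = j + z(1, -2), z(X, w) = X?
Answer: 6/17 ≈ 0.35294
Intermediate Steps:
I = -5
O(j) = 4 - j (O(j) = 5 - (j + 1) = 5 - (1 + j) = 5 + (-1 - j) = 4 - j)
v = 2/51 (v = (4/51)/2 = (4*(1/51))/2 = (1/2)*(4/51) = 2/51 ≈ 0.039216)
(0/43 + O(I))*v = (0/43 + (4 - 1*(-5)))*(2/51) = (0*(1/43) + (4 + 5))*(2/51) = (0 + 9)*(2/51) = 9*(2/51) = 6/17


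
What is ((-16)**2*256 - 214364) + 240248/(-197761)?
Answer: -29432614356/197761 ≈ -1.4883e+5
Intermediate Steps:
((-16)**2*256 - 214364) + 240248/(-197761) = (256*256 - 214364) + 240248*(-1/197761) = (65536 - 214364) - 240248/197761 = -148828 - 240248/197761 = -29432614356/197761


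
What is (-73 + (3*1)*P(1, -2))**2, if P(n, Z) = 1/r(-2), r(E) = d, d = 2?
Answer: 20449/4 ≈ 5112.3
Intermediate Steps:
r(E) = 2
P(n, Z) = 1/2
(-73 + (3*1)*P(1, -2))**2 = (-73 + (3*1)*(1/2))**2 = (-73 + 3*(1/2))**2 = (-73 + 3/2)**2 = (-143/2)**2 = 20449/4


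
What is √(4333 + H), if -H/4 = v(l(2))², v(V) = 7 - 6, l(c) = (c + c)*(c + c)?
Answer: 3*√481 ≈ 65.795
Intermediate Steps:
l(c) = 4*c² (l(c) = (2*c)*(2*c) = 4*c²)
v(V) = 1
H = -4 (H = -4*1² = -4*1 = -4)
√(4333 + H) = √(4333 - 4) = √4329 = 3*√481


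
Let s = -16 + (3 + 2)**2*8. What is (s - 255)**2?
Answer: 5041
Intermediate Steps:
s = 184 (s = -16 + 5**2*8 = -16 + 25*8 = -16 + 200 = 184)
(s - 255)**2 = (184 - 255)**2 = (-71)**2 = 5041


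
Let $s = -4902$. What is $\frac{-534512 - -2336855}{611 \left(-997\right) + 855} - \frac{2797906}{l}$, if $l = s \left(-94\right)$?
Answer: $- \frac{633124455239}{70075717464} \approx -9.0349$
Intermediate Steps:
$l = 460788$ ($l = \left(-4902\right) \left(-94\right) = 460788$)
$\frac{-534512 - -2336855}{611 \left(-997\right) + 855} - \frac{2797906}{l} = \frac{-534512 - -2336855}{611 \left(-997\right) + 855} - \frac{2797906}{460788} = \frac{-534512 + 2336855}{-609167 + 855} - \frac{1398953}{230394} = \frac{1802343}{-608312} - \frac{1398953}{230394} = 1802343 \left(- \frac{1}{608312}\right) - \frac{1398953}{230394} = - \frac{1802343}{608312} - \frac{1398953}{230394} = - \frac{633124455239}{70075717464}$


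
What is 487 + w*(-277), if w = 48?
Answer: -12809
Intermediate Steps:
487 + w*(-277) = 487 + 48*(-277) = 487 - 13296 = -12809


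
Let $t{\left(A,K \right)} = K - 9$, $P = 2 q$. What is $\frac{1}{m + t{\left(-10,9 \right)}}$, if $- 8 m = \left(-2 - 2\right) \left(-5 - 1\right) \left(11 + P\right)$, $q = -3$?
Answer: $- \frac{1}{15} \approx -0.066667$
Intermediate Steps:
$P = -6$ ($P = 2 \left(-3\right) = -6$)
$t{\left(A,K \right)} = -9 + K$ ($t{\left(A,K \right)} = K - 9 = -9 + K$)
$m = -15$ ($m = - \frac{\left(-2 - 2\right) \left(-5 - 1\right) \left(11 - 6\right)}{8} = - \frac{\left(-4\right) \left(-6\right) 5}{8} = - \frac{24 \cdot 5}{8} = \left(- \frac{1}{8}\right) 120 = -15$)
$\frac{1}{m + t{\left(-10,9 \right)}} = \frac{1}{-15 + \left(-9 + 9\right)} = \frac{1}{-15 + 0} = \frac{1}{-15} = - \frac{1}{15}$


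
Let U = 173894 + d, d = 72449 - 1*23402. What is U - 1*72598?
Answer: 150343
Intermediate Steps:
d = 49047 (d = 72449 - 23402 = 49047)
U = 222941 (U = 173894 + 49047 = 222941)
U - 1*72598 = 222941 - 1*72598 = 222941 - 72598 = 150343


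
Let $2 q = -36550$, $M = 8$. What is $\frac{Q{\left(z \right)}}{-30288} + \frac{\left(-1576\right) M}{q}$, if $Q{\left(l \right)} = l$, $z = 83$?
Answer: $\frac{380354279}{553513200} \approx 0.68716$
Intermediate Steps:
$q = -18275$ ($q = \frac{1}{2} \left(-36550\right) = -18275$)
$\frac{Q{\left(z \right)}}{-30288} + \frac{\left(-1576\right) M}{q} = \frac{83}{-30288} + \frac{\left(-1576\right) 8}{-18275} = 83 \left(- \frac{1}{30288}\right) - - \frac{12608}{18275} = - \frac{83}{30288} + \frac{12608}{18275} = \frac{380354279}{553513200}$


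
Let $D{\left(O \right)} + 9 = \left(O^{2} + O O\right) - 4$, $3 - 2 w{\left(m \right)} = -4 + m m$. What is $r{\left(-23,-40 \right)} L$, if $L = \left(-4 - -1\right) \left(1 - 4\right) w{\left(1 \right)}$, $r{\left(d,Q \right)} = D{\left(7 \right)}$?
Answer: $2295$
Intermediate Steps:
$w{\left(m \right)} = \frac{7}{2} - \frac{m^{2}}{2}$ ($w{\left(m \right)} = \frac{3}{2} - \frac{-4 + m m}{2} = \frac{3}{2} - \frac{-4 + m^{2}}{2} = \frac{3}{2} - \left(-2 + \frac{m^{2}}{2}\right) = \frac{7}{2} - \frac{m^{2}}{2}$)
$D{\left(O \right)} = -13 + 2 O^{2}$ ($D{\left(O \right)} = -9 - \left(4 - O^{2} - O O\right) = -9 + \left(\left(O^{2} + O^{2}\right) - 4\right) = -9 + \left(2 O^{2} - 4\right) = -9 + \left(-4 + 2 O^{2}\right) = -13 + 2 O^{2}$)
$r{\left(d,Q \right)} = 85$ ($r{\left(d,Q \right)} = -13 + 2 \cdot 7^{2} = -13 + 2 \cdot 49 = -13 + 98 = 85$)
$L = 27$ ($L = \left(-4 - -1\right) \left(1 - 4\right) \left(\frac{7}{2} - \frac{1^{2}}{2}\right) = \left(-4 + 1\right) \left(- 3 \left(\frac{7}{2} - \frac{1}{2}\right)\right) = - 3 \left(- 3 \left(\frac{7}{2} - \frac{1}{2}\right)\right) = - 3 \left(\left(-3\right) 3\right) = \left(-3\right) \left(-9\right) = 27$)
$r{\left(-23,-40 \right)} L = 85 \cdot 27 = 2295$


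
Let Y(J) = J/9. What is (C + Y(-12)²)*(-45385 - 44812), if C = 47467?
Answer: -38533872143/9 ≈ -4.2815e+9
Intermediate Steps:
Y(J) = J/9 (Y(J) = J*(⅑) = J/9)
(C + Y(-12)²)*(-45385 - 44812) = (47467 + ((⅑)*(-12))²)*(-45385 - 44812) = (47467 + (-4/3)²)*(-90197) = (47467 + 16/9)*(-90197) = (427219/9)*(-90197) = -38533872143/9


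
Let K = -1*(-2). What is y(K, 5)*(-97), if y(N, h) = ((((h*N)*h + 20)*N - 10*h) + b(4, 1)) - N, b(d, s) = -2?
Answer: -8342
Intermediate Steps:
K = 2
y(N, h) = -2 - N - 10*h + N*(20 + N*h²) (y(N, h) = ((((h*N)*h + 20)*N - 10*h) - 2) - N = ((((N*h)*h + 20)*N - 10*h) - 2) - N = (((N*h² + 20)*N - 10*h) - 2) - N = (((20 + N*h²)*N - 10*h) - 2) - N = ((N*(20 + N*h²) - 10*h) - 2) - N = ((-10*h + N*(20 + N*h²)) - 2) - N = (-2 - 10*h + N*(20 + N*h²)) - N = -2 - N - 10*h + N*(20 + N*h²))
y(K, 5)*(-97) = (-2 - 10*5 + 19*2 + 2²*5²)*(-97) = (-2 - 50 + 38 + 4*25)*(-97) = (-2 - 50 + 38 + 100)*(-97) = 86*(-97) = -8342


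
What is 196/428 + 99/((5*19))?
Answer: 15248/10165 ≈ 1.5000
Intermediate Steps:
196/428 + 99/((5*19)) = 196*(1/428) + 99/95 = 49/107 + 99*(1/95) = 49/107 + 99/95 = 15248/10165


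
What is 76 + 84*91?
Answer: 7720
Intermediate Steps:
76 + 84*91 = 76 + 7644 = 7720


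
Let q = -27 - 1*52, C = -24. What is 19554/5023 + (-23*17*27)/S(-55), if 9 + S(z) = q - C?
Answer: 54279267/321472 ≈ 168.85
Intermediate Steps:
q = -79 (q = -27 - 52 = -79)
S(z) = -64 (S(z) = -9 + (-79 - 1*(-24)) = -9 + (-79 + 24) = -9 - 55 = -64)
19554/5023 + (-23*17*27)/S(-55) = 19554/5023 + (-23*17*27)/(-64) = 19554*(1/5023) - 391*27*(-1/64) = 19554/5023 - 10557*(-1/64) = 19554/5023 + 10557/64 = 54279267/321472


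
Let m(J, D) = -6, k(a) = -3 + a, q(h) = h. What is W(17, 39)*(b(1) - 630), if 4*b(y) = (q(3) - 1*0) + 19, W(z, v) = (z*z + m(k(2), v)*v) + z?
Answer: -44964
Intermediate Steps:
W(z, v) = z + z**2 - 6*v (W(z, v) = (z*z - 6*v) + z = (z**2 - 6*v) + z = z + z**2 - 6*v)
b(y) = 11/2 (b(y) = ((3 - 1*0) + 19)/4 = ((3 + 0) + 19)/4 = (3 + 19)/4 = (1/4)*22 = 11/2)
W(17, 39)*(b(1) - 630) = (17 + 17**2 - 6*39)*(11/2 - 630) = (17 + 289 - 234)*(-1249/2) = 72*(-1249/2) = -44964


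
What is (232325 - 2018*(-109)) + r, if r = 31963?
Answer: 484250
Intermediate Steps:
(232325 - 2018*(-109)) + r = (232325 - 2018*(-109)) + 31963 = (232325 + 219962) + 31963 = 452287 + 31963 = 484250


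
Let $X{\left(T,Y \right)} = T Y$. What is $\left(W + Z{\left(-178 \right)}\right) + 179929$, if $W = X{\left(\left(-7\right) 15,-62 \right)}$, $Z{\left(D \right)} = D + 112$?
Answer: $186373$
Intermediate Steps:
$Z{\left(D \right)} = 112 + D$
$W = 6510$ ($W = \left(-7\right) 15 \left(-62\right) = \left(-105\right) \left(-62\right) = 6510$)
$\left(W + Z{\left(-178 \right)}\right) + 179929 = \left(6510 + \left(112 - 178\right)\right) + 179929 = \left(6510 - 66\right) + 179929 = 6444 + 179929 = 186373$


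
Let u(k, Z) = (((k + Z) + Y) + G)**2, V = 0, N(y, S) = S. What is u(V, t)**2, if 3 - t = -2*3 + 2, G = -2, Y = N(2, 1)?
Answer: 1296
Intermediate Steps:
Y = 1
t = 7 (t = 3 - (-2*3 + 2) = 3 - (-6 + 2) = 3 - 1*(-4) = 3 + 4 = 7)
u(k, Z) = (-1 + Z + k)**2 (u(k, Z) = (((k + Z) + 1) - 2)**2 = (((Z + k) + 1) - 2)**2 = ((1 + Z + k) - 2)**2 = (-1 + Z + k)**2)
u(V, t)**2 = ((-1 + 7 + 0)**2)**2 = (6**2)**2 = 36**2 = 1296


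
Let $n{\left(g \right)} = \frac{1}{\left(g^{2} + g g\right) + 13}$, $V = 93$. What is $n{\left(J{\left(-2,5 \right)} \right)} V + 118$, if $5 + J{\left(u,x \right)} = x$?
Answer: $\frac{1627}{13} \approx 125.15$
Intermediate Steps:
$J{\left(u,x \right)} = -5 + x$
$n{\left(g \right)} = \frac{1}{13 + 2 g^{2}}$ ($n{\left(g \right)} = \frac{1}{\left(g^{2} + g^{2}\right) + 13} = \frac{1}{2 g^{2} + 13} = \frac{1}{13 + 2 g^{2}}$)
$n{\left(J{\left(-2,5 \right)} \right)} V + 118 = \frac{1}{13 + 2 \left(-5 + 5\right)^{2}} \cdot 93 + 118 = \frac{1}{13 + 2 \cdot 0^{2}} \cdot 93 + 118 = \frac{1}{13 + 2 \cdot 0} \cdot 93 + 118 = \frac{1}{13 + 0} \cdot 93 + 118 = \frac{1}{13} \cdot 93 + 118 = \frac{93}{13} + 118 = \frac{1627}{13}$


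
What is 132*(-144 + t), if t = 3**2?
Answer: -17820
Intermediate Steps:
t = 9
132*(-144 + t) = 132*(-144 + 9) = 132*(-135) = -17820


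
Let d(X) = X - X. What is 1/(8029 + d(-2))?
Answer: 1/8029 ≈ 0.00012455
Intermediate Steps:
d(X) = 0
1/(8029 + d(-2)) = 1/(8029 + 0) = 1/8029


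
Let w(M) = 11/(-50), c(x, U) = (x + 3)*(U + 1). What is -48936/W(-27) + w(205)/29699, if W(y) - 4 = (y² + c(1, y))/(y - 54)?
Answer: 5886068565889/446969950 ≈ 13169.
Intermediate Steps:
c(x, U) = (1 + U)*(3 + x) (c(x, U) = (3 + x)*(1 + U) = (1 + U)*(3 + x))
W(y) = 4 + (4 + y² + 4*y)/(-54 + y) (W(y) = 4 + (y² + (3 + 1 + 3*y + y*1))/(y - 54) = 4 + (y² + (3 + 1 + 3*y + y))/(-54 + y) = 4 + (y² + (4 + 4*y))/(-54 + y) = 4 + (4 + y² + 4*y)/(-54 + y))
w(M) = -11/50 (w(M) = 11*(-1/50) = -11/50)
-48936/W(-27) + w(205)/29699 = -48936*(-54 - 27)/(-212 + (-27)² + 8*(-27)) - 11/50/29699 = -48936*(-81/(-212 + 729 - 216)) - 11/50*1/29699 = -48936/((-1/81*301)) - 11/1484950 = -48936/(-301/81) - 11/1484950 = -48936*(-81/301) - 11/1484950 = 3963816/301 - 11/1484950 = 5886068565889/446969950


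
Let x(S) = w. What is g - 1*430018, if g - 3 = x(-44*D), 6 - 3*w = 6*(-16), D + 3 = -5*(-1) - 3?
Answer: -429981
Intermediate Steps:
D = -1 (D = -3 + (-5*(-1) - 3) = -3 + (5 - 3) = -3 + 2 = -1)
w = 34 (w = 2 - 2*(-16) = 2 - ⅓*(-96) = 2 + 32 = 34)
x(S) = 34
g = 37 (g = 3 + 34 = 37)
g - 1*430018 = 37 - 1*430018 = 37 - 430018 = -429981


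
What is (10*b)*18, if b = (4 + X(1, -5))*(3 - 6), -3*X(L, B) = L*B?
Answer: -3060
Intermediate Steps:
X(L, B) = -B*L/3 (X(L, B) = -L*B/3 = -B*L/3)
b = -17 (b = (4 - 1/3*(-5)*1)*(3 - 6) = (4 + 5/3)*(-3) = (17/3)*(-3) = -17)
(10*b)*18 = (10*(-17))*18 = -170*18 = -3060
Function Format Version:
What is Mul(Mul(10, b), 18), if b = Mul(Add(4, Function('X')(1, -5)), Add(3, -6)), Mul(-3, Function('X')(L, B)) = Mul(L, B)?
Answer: -3060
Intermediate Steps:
Function('X')(L, B) = Mul(Rational(-1, 3), B, L) (Function('X')(L, B) = Mul(Rational(-1, 3), Mul(L, B)) = Mul(Rational(-1, 3), Mul(B, L)) = Mul(Rational(-1, 3), B, L))
b = -17 (b = Mul(Add(4, Mul(Rational(-1, 3), -5, 1)), Add(3, -6)) = Mul(Add(4, Rational(5, 3)), -3) = Mul(Rational(17, 3), -3) = -17)
Mul(Mul(10, b), 18) = Mul(Mul(10, -17), 18) = Mul(-170, 18) = -3060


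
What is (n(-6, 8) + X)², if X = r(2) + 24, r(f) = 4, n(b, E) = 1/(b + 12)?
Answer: 28561/36 ≈ 793.36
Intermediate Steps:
n(b, E) = 1/(12 + b)
X = 28 (X = 4 + 24 = 28)
(n(-6, 8) + X)² = (1/(12 - 6) + 28)² = (1/6 + 28)² = (⅙ + 28)² = (169/6)² = 28561/36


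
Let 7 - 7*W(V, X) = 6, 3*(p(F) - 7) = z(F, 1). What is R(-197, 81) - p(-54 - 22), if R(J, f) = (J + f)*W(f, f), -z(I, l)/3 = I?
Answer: -697/7 ≈ -99.571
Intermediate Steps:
z(I, l) = -3*I
p(F) = 7 - F (p(F) = 7 + (-3*F)/3 = 7 - F)
W(V, X) = ⅐ (W(V, X) = 1 - ⅐*6 = 1 - 6/7 = ⅐)
R(J, f) = J/7 + f/7 (R(J, f) = (J + f)*(⅐) = J/7 + f/7)
R(-197, 81) - p(-54 - 22) = ((⅐)*(-197) + (⅐)*81) - (7 - (-54 - 22)) = (-197/7 + 81/7) - (7 - 1*(-76)) = -116/7 - (7 + 76) = -116/7 - 1*83 = -116/7 - 83 = -697/7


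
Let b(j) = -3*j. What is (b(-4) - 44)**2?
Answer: 1024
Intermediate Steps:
(b(-4) - 44)**2 = (-3*(-4) - 44)**2 = (12 - 44)**2 = (-32)**2 = 1024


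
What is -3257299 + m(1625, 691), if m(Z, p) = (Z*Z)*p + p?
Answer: 1821415267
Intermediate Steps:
m(Z, p) = p + p*Z² (m(Z, p) = Z²*p + p = p*Z² + p = p + p*Z²)
-3257299 + m(1625, 691) = -3257299 + 691*(1 + 1625²) = -3257299 + 691*(1 + 2640625) = -3257299 + 691*2640626 = -3257299 + 1824672566 = 1821415267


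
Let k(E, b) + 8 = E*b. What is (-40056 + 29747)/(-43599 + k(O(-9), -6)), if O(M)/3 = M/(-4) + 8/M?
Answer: 20618/87263 ≈ 0.23627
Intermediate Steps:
O(M) = 24/M - 3*M/4 (O(M) = 3*(M/(-4) + 8/M) = 3*(M*(-¼) + 8/M) = 3*(-M/4 + 8/M) = 3*(8/M - M/4) = 24/M - 3*M/4)
k(E, b) = -8 + E*b
(-40056 + 29747)/(-43599 + k(O(-9), -6)) = (-40056 + 29747)/(-43599 + (-8 + (24/(-9) - ¾*(-9))*(-6))) = -10309/(-43599 + (-8 + (24*(-⅑) + 27/4)*(-6))) = -10309/(-43599 + (-8 + (-8/3 + 27/4)*(-6))) = -10309/(-43599 + (-8 + (49/12)*(-6))) = -10309/(-43599 + (-8 - 49/2)) = -10309/(-43599 - 65/2) = -10309/(-87263/2) = -10309*(-2/87263) = 20618/87263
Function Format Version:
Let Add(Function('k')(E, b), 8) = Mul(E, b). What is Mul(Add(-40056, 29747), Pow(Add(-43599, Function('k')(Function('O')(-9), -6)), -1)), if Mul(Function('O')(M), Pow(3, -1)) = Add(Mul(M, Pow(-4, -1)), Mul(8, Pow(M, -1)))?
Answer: Rational(20618, 87263) ≈ 0.23627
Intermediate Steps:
Function('O')(M) = Add(Mul(24, Pow(M, -1)), Mul(Rational(-3, 4), M)) (Function('O')(M) = Mul(3, Add(Mul(M, Pow(-4, -1)), Mul(8, Pow(M, -1)))) = Mul(3, Add(Mul(M, Rational(-1, 4)), Mul(8, Pow(M, -1)))) = Mul(3, Add(Mul(Rational(-1, 4), M), Mul(8, Pow(M, -1)))) = Mul(3, Add(Mul(8, Pow(M, -1)), Mul(Rational(-1, 4), M))) = Add(Mul(24, Pow(M, -1)), Mul(Rational(-3, 4), M)))
Function('k')(E, b) = Add(-8, Mul(E, b))
Mul(Add(-40056, 29747), Pow(Add(-43599, Function('k')(Function('O')(-9), -6)), -1)) = Mul(Add(-40056, 29747), Pow(Add(-43599, Add(-8, Mul(Add(Mul(24, Pow(-9, -1)), Mul(Rational(-3, 4), -9)), -6))), -1)) = Mul(-10309, Pow(Add(-43599, Add(-8, Mul(Add(Mul(24, Rational(-1, 9)), Rational(27, 4)), -6))), -1)) = Mul(-10309, Pow(Add(-43599, Add(-8, Mul(Add(Rational(-8, 3), Rational(27, 4)), -6))), -1)) = Mul(-10309, Pow(Add(-43599, Add(-8, Mul(Rational(49, 12), -6))), -1)) = Mul(-10309, Pow(Add(-43599, Add(-8, Rational(-49, 2))), -1)) = Mul(-10309, Pow(Add(-43599, Rational(-65, 2)), -1)) = Mul(-10309, Pow(Rational(-87263, 2), -1)) = Mul(-10309, Rational(-2, 87263)) = Rational(20618, 87263)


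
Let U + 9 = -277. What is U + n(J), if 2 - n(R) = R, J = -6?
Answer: -278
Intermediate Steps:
U = -286 (U = -9 - 277 = -286)
n(R) = 2 - R
U + n(J) = -286 + (2 - 1*(-6)) = -286 + (2 + 6) = -286 + 8 = -278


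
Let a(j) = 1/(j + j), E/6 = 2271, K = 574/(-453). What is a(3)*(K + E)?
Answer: 3086002/1359 ≈ 2270.8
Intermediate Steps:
K = -574/453 (K = 574*(-1/453) = -574/453 ≈ -1.2671)
E = 13626 (E = 6*2271 = 13626)
a(j) = 1/(2*j)
a(3)*(K + E) = ((½)/3)*(-574/453 + 13626) = ((½)*(⅓))*(6172004/453) = (⅙)*(6172004/453) = 3086002/1359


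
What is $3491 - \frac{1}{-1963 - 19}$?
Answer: $\frac{6919163}{1982} \approx 3491.0$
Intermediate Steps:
$3491 - \frac{1}{-1963 - 19} = 3491 - \frac{1}{-1982} = 3491 - - \frac{1}{1982} = 3491 + \frac{1}{1982} = \frac{6919163}{1982}$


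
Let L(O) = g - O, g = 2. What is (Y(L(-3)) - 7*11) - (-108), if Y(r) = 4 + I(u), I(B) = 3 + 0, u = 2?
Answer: 38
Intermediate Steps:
L(O) = 2 - O
I(B) = 3
Y(r) = 7 (Y(r) = 4 + 3 = 7)
(Y(L(-3)) - 7*11) - (-108) = (7 - 7*11) - (-108) = (7 - 77) - 1*(-108) = -70 + 108 = 38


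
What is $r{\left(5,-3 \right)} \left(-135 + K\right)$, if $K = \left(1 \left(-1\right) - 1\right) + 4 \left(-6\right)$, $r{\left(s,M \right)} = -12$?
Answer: $1932$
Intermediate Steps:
$K = -26$ ($K = \left(-1 - 1\right) - 24 = -2 - 24 = -26$)
$r{\left(5,-3 \right)} \left(-135 + K\right) = - 12 \left(-135 - 26\right) = \left(-12\right) \left(-161\right) = 1932$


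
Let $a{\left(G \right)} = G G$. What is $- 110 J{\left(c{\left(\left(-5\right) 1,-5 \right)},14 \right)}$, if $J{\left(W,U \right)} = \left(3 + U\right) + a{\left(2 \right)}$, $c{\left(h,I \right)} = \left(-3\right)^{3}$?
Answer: $-2310$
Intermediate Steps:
$c{\left(h,I \right)} = -27$
$a{\left(G \right)} = G^{2}$
$J{\left(W,U \right)} = 7 + U$ ($J{\left(W,U \right)} = \left(3 + U\right) + 2^{2} = \left(3 + U\right) + 4 = 7 + U$)
$- 110 J{\left(c{\left(\left(-5\right) 1,-5 \right)},14 \right)} = - 110 \left(7 + 14\right) = \left(-110\right) 21 = -2310$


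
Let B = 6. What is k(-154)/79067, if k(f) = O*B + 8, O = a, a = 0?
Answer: 8/79067 ≈ 0.00010118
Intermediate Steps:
O = 0
k(f) = 8 (k(f) = 0*6 + 8 = 0 + 8 = 8)
k(-154)/79067 = 8/79067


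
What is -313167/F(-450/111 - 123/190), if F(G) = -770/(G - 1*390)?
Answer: -124137206631/773300 ≈ -1.6053e+5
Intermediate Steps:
F(G) = -770/(-390 + G) (F(G) = -770/(G - 390) = -770/(-390 + G))
-313167/F(-450/111 - 123/190) = -313167/((-770/(-390 + (-450/111 - 123/190)))) = -313167/((-770/(-390 + (-450*1/111 - 123*1/190)))) = -313167/((-770/(-390 + (-150/37 - 123/190)))) = -313167/((-770/(-390 - 33051/7030))) = -313167/((-770/(-2774751/7030))) = -313167/((-770*(-7030/2774751))) = -313167/773300/396393 = -313167*396393/773300 = -124137206631/773300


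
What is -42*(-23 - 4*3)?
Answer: 1470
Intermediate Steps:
-42*(-23 - 4*3) = -42*(-23 - 12) = -42*(-35) = 1470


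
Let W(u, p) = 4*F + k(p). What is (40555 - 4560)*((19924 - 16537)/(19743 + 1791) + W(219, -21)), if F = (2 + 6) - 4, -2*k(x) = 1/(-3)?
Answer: 6326481200/10767 ≈ 5.8758e+5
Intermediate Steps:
k(x) = ⅙ (k(x) = -½/(-3) = -½*(-⅓) = ⅙)
F = 4 (F = 8 - 4 = 4)
W(u, p) = 97/6 (W(u, p) = 4*4 + ⅙ = 16 + ⅙ = 97/6)
(40555 - 4560)*((19924 - 16537)/(19743 + 1791) + W(219, -21)) = (40555 - 4560)*((19924 - 16537)/(19743 + 1791) + 97/6) = 35995*(3387/21534 + 97/6) = 35995*(3387*(1/21534) + 97/6) = 35995*(1129/7178 + 97/6) = 35995*(175760/10767) = 6326481200/10767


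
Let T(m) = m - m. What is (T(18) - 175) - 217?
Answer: -392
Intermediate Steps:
T(m) = 0
(T(18) - 175) - 217 = (0 - 175) - 217 = -175 - 217 = -392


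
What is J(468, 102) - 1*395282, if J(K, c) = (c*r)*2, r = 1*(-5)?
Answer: -396302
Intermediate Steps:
r = -5
J(K, c) = -10*c (J(K, c) = (c*(-5))*2 = -5*c*2 = -10*c)
J(468, 102) - 1*395282 = -10*102 - 1*395282 = -1020 - 395282 = -396302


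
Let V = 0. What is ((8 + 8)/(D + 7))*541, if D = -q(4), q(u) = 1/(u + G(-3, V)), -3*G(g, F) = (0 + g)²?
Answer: 4328/3 ≈ 1442.7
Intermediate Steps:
G(g, F) = -g²/3 (G(g, F) = -(0 + g)²/3 = -g²/3)
q(u) = 1/(-3 + u) (q(u) = 1/(u - ⅓*(-3)²) = 1/(u - ⅓*9) = 1/(u - 3) = 1/(-3 + u))
D = -1 (D = -1/(-3 + 4) = -1/1 = -1*1 = -1)
((8 + 8)/(D + 7))*541 = ((8 + 8)/(-1 + 7))*541 = (16/6)*541 = (16*(⅙))*541 = (8/3)*541 = 4328/3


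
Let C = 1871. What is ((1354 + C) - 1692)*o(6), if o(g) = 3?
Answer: 4599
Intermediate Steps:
((1354 + C) - 1692)*o(6) = ((1354 + 1871) - 1692)*3 = (3225 - 1692)*3 = 1533*3 = 4599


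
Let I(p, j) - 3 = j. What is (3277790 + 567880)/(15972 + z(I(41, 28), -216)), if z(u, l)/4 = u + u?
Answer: 384567/1622 ≈ 237.09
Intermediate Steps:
I(p, j) = 3 + j
z(u, l) = 8*u (z(u, l) = 4*(u + u) = 4*(2*u) = 8*u)
(3277790 + 567880)/(15972 + z(I(41, 28), -216)) = (3277790 + 567880)/(15972 + 8*(3 + 28)) = 3845670/(15972 + 8*31) = 3845670/(15972 + 248) = 3845670/16220 = 3845670*(1/16220) = 384567/1622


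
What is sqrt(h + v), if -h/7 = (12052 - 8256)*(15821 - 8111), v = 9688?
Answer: 4*I*sqrt(12803777) ≈ 14313.0*I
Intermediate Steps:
h = -204870120 (h = -7*(12052 - 8256)*(15821 - 8111) = -26572*7710 = -7*29267160 = -204870120)
sqrt(h + v) = sqrt(-204870120 + 9688) = sqrt(-204860432) = 4*I*sqrt(12803777)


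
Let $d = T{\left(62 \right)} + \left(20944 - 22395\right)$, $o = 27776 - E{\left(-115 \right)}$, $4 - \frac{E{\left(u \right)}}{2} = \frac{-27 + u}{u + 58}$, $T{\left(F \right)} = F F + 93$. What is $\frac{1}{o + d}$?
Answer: $\frac{57}{1724762} \approx 3.3048 \cdot 10^{-5}$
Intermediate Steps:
$T{\left(F \right)} = 93 + F^{2}$ ($T{\left(F \right)} = F^{2} + 93 = 93 + F^{2}$)
$E{\left(u \right)} = 8 - \frac{2 \left(-27 + u\right)}{58 + u}$ ($E{\left(u \right)} = 8 - 2 \frac{-27 + u}{u + 58} = 8 - 2 \frac{-27 + u}{58 + u} = 8 - \frac{2 \left(-27 + u\right)}{58 + u}$)
$o = \frac{1583060}{57}$ ($o = 27776 - \frac{2 \left(259 + 3 \left(-115\right)\right)}{58 - 115} = 27776 - \frac{2 \left(259 - 345\right)}{-57} = 27776 - 2 \left(- \frac{1}{57}\right) \left(-86\right) = 27776 - \frac{172}{57} = \frac{1583060}{57} \approx 27773.0$)
$d = 2486$ ($d = \left(93 + 62^{2}\right) + \left(20944 - 22395\right) = \left(93 + 3844\right) - 1451 = 3937 - 1451 = 2486$)
$\frac{1}{o + d} = \frac{1}{\frac{1583060}{57} + 2486} = \frac{1}{\frac{1724762}{57}} = \frac{57}{1724762}$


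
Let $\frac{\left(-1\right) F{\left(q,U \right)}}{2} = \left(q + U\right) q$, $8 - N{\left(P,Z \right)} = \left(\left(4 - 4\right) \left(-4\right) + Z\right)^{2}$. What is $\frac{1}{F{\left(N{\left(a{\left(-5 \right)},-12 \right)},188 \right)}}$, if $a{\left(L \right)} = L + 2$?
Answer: $\frac{1}{14144} \approx 7.0701 \cdot 10^{-5}$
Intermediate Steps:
$a{\left(L \right)} = 2 + L$
$N{\left(P,Z \right)} = 8 - Z^{2}$ ($N{\left(P,Z \right)} = 8 - \left(\left(4 - 4\right) \left(-4\right) + Z\right)^{2} = 8 - \left(0 \left(-4\right) + Z\right)^{2} = 8 - \left(0 + Z\right)^{2} = 8 - Z^{2}$)
$F{\left(q,U \right)} = - 2 q \left(U + q\right)$ ($F{\left(q,U \right)} = - 2 \left(q + U\right) q = - 2 \left(U + q\right) q = - 2 q \left(U + q\right)$)
$\frac{1}{F{\left(N{\left(a{\left(-5 \right)},-12 \right)},188 \right)}} = \frac{1}{\left(-2\right) \left(8 - \left(-12\right)^{2}\right) \left(188 + \left(8 - \left(-12\right)^{2}\right)\right)} = \frac{1}{\left(-2\right) \left(8 - 144\right) \left(188 + \left(8 - 144\right)\right)} = \frac{1}{\left(-2\right) \left(-136\right) \left(188 - 136\right)} = \frac{1}{\left(-2\right) \left(-136\right) 52} = \frac{1}{14144}$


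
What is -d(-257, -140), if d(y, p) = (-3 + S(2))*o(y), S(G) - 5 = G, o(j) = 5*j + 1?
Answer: 5136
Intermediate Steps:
o(j) = 1 + 5*j
S(G) = 5 + G
d(y, p) = 4 + 20*y (d(y, p) = (-3 + (5 + 2))*(1 + 5*y) = (-3 + 7)*(1 + 5*y) = 4*(1 + 5*y) = 4 + 20*y)
-d(-257, -140) = -(4 + 20*(-257)) = -(4 - 5140) = -1*(-5136) = 5136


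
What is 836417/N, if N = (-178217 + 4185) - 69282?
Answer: -836417/243314 ≈ -3.4376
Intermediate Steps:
N = -243314 (N = -174032 - 69282 = -243314)
836417/N = 836417/(-243314) = 836417*(-1/243314) = -836417/243314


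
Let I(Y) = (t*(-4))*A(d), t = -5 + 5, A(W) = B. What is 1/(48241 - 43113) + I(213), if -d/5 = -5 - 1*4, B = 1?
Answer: 1/5128 ≈ 0.00019501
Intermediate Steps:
d = 45 (d = -5*(-5 - 1*4) = -5*(-5 - 4) = -5*(-9) = 45)
A(W) = 1
t = 0
I(Y) = 0 (I(Y) = (0*(-4))*1 = 0*1 = 0)
1/(48241 - 43113) + I(213) = 1/(48241 - 43113) + 0 = 1/5128 + 0 = 1/5128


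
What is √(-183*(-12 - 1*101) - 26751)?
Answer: 2*I*√1518 ≈ 77.923*I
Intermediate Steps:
√(-183*(-12 - 1*101) - 26751) = √(-183*(-12 - 101) - 26751) = √(-183*(-113) - 26751) = √(20679 - 26751) = √(-6072) = 2*I*√1518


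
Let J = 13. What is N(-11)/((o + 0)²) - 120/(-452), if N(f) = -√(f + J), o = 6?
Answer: 30/113 - √2/36 ≈ 0.22620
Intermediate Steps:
N(f) = -√(13 + f) (N(f) = -√(f + 13) = -√(13 + f))
N(-11)/((o + 0)²) - 120/(-452) = (-√(13 - 11))/((6 + 0)²) - 120/(-452) = (-√2)/(6²) - 120*(-1/452) = -√2/36 + 30/113 = 30/113 - √2/36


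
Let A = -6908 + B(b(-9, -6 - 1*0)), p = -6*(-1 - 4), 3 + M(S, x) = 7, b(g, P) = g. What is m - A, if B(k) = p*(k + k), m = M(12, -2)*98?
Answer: 7840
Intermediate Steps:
M(S, x) = 4 (M(S, x) = -3 + 7 = 4)
m = 392 (m = 4*98 = 392)
p = 30 (p = -6*(-5) = 30)
B(k) = 60*k (B(k) = 30*(k + k) = 30*(2*k) = 60*k)
A = -7448 (A = -6908 + 60*(-9) = -6908 - 540 = -7448)
m - A = 392 - 1*(-7448) = 392 + 7448 = 7840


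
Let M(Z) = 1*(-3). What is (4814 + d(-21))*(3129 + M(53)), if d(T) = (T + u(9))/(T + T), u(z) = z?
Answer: 105346200/7 ≈ 1.5049e+7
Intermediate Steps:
M(Z) = -3
d(T) = (9 + T)/(2*T) (d(T) = (T + 9)/(T + T) = (9 + T)/((2*T)) = (9 + T)*(1/(2*T)) = (9 + T)/(2*T))
(4814 + d(-21))*(3129 + M(53)) = (4814 + (½)*(9 - 21)/(-21))*(3129 - 3) = (4814 + (½)*(-1/21)*(-12))*3126 = (4814 + 2/7)*3126 = (33700/7)*3126 = 105346200/7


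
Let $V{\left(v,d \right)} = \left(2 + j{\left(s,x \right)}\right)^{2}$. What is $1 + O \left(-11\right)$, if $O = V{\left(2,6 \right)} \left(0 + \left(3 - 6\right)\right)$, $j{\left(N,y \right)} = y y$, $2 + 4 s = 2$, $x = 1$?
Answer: $298$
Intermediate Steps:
$s = 0$ ($s = - \frac{1}{2} + \frac{1}{4} \cdot 2 = - \frac{1}{2} + \frac{1}{2} = 0$)
$j{\left(N,y \right)} = y^{2}$
$V{\left(v,d \right)} = 9$ ($V{\left(v,d \right)} = \left(2 + 1^{2}\right)^{2} = \left(2 + 1\right)^{2} = 3^{2} = 9$)
$O = -27$ ($O = 9 \left(0 + \left(3 - 6\right)\right) = 9 \left(0 - 3\right) = 9 \left(-3\right) = -27$)
$1 + O \left(-11\right) = 1 - -297 = 1 + 297 = 298$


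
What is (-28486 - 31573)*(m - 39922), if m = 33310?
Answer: 397110108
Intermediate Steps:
(-28486 - 31573)*(m - 39922) = (-28486 - 31573)*(33310 - 39922) = -60059*(-6612) = 397110108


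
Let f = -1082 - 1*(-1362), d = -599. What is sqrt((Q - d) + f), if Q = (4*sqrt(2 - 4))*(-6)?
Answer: sqrt(879 - 24*I*sqrt(2)) ≈ 29.653 - 0.5723*I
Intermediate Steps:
Q = -24*I*sqrt(2) (Q = (4*sqrt(-2))*(-6) = (4*(I*sqrt(2)))*(-6) = (4*I*sqrt(2))*(-6) = -24*I*sqrt(2) ≈ -33.941*I)
f = 280 (f = -1082 + 1362 = 280)
sqrt((Q - d) + f) = sqrt((-24*I*sqrt(2) - 1*(-599)) + 280) = sqrt((-24*I*sqrt(2) + 599) + 280) = sqrt((599 - 24*I*sqrt(2)) + 280) = sqrt(879 - 24*I*sqrt(2))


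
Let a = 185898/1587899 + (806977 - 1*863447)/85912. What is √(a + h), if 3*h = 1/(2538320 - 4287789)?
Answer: I*√17308775200292710948081287847086141/178996368193207854 ≈ 0.735*I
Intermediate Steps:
h = -1/5248407 (h = 1/(3*(2538320 - 4287789)) = (⅓)/(-1749469) = (⅓)*(-1/1749469) = -1/5248407 ≈ -1.9053e-7)
a = -36848893777/68209789444 (a = 185898*(1/1587899) + (806977 - 863447)*(1/85912) = 185898/1587899 - 56470*1/85912 = 185898/1587899 - 28235/42956 = -36848893777/68209789444 ≈ -0.54023)
√(a + h) = √(-36848893777/68209789444 - 1/5248407) = √(-193398060251252683/357992736386415708) = I*√17308775200292710948081287847086141/178996368193207854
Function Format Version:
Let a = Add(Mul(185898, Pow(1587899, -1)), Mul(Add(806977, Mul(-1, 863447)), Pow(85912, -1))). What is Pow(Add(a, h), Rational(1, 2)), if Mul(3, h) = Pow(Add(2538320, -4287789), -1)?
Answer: Mul(Rational(1, 178996368193207854), I, Pow(17308775200292710948081287847086141, Rational(1, 2))) ≈ Mul(0.73500, I)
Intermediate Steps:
h = Rational(-1, 5248407) (h = Mul(Rational(1, 3), Pow(Add(2538320, -4287789), -1)) = Mul(Rational(1, 3), Pow(-1749469, -1)) = Mul(Rational(1, 3), Rational(-1, 1749469)) = Rational(-1, 5248407) ≈ -1.9053e-7)
a = Rational(-36848893777, 68209789444) (a = Add(Mul(185898, Rational(1, 1587899)), Mul(Add(806977, -863447), Rational(1, 85912))) = Add(Rational(185898, 1587899), Mul(-56470, Rational(1, 85912))) = Add(Rational(185898, 1587899), Rational(-28235, 42956)) = Rational(-36848893777, 68209789444) ≈ -0.54023)
Pow(Add(a, h), Rational(1, 2)) = Pow(Add(Rational(-36848893777, 68209789444), Rational(-1, 5248407)), Rational(1, 2)) = Pow(Rational(-193398060251252683, 357992736386415708), Rational(1, 2)) = Mul(Rational(1, 178996368193207854), I, Pow(17308775200292710948081287847086141, Rational(1, 2)))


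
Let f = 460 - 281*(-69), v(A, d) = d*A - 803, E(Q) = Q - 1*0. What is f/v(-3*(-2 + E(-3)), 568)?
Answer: 19849/7717 ≈ 2.5721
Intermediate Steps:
E(Q) = Q (E(Q) = Q + 0 = Q)
v(A, d) = -803 + A*d (v(A, d) = A*d - 803 = -803 + A*d)
f = 19849 (f = 460 + 19389 = 19849)
f/v(-3*(-2 + E(-3)), 568) = 19849/(-803 - 3*(-2 - 3)*568) = 19849/(-803 - 3*(-5)*568) = 19849/(-803 + 15*568) = 19849/(-803 + 8520) = 19849/7717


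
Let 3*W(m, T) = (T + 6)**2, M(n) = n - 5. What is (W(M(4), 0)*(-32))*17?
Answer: -6528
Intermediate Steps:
M(n) = -5 + n
W(m, T) = (6 + T)**2/3 (W(m, T) = (T + 6)**2/3 = (6 + T)**2/3)
(W(M(4), 0)*(-32))*17 = (((6 + 0)**2/3)*(-32))*17 = (((1/3)*6**2)*(-32))*17 = (((1/3)*36)*(-32))*17 = (12*(-32))*17 = -384*17 = -6528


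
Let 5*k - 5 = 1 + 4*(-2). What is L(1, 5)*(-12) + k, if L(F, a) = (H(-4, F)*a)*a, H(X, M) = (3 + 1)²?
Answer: -24002/5 ≈ -4800.4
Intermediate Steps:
H(X, M) = 16 (H(X, M) = 4² = 16)
L(F, a) = 16*a² (L(F, a) = (16*a)*a = 16*a²)
k = -⅖ (k = 1 + (1 + 4*(-2))/5 = 1 + (1 - 8)/5 = 1 + (⅕)*(-7) = 1 - 7/5 = -⅖ ≈ -0.40000)
L(1, 5)*(-12) + k = (16*5²)*(-12) - ⅖ = (16*25)*(-12) - ⅖ = 400*(-12) - ⅖ = -4800 - ⅖ = -24002/5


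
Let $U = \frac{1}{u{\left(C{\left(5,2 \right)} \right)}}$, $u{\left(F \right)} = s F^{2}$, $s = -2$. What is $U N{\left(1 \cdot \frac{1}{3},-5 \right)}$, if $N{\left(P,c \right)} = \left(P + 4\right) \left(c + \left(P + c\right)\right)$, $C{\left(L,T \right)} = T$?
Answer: $\frac{377}{72} \approx 5.2361$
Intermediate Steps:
$u{\left(F \right)} = - 2 F^{2}$
$N{\left(P,c \right)} = \left(4 + P\right) \left(P + 2 c\right)$
$U = - \frac{1}{8}$ ($U = \frac{1}{\left(-2\right) 2^{2}} = \frac{1}{\left(-2\right) 4} = \frac{1}{-8} = - \frac{1}{8} \approx -0.125$)
$U N{\left(1 \cdot \frac{1}{3},-5 \right)} = - \frac{\left(1 \cdot \frac{1}{3}\right)^{2} + 4 \cdot 1 \cdot \frac{1}{3} + 8 \left(-5\right) + 2 \cdot 1 \cdot \frac{1}{3} \left(-5\right)}{8} = - \frac{\left(1 \cdot \frac{1}{3}\right)^{2} + 4 \cdot 1 \cdot \frac{1}{3} - 40 + 2 \cdot 1 \cdot \frac{1}{3} \left(-5\right)}{8} = - \frac{\left(\frac{1}{3}\right)^{2} + 4 \cdot \frac{1}{3} - 40 + 2 \cdot \frac{1}{3} \left(-5\right)}{8} = - \frac{\frac{1}{9} + \frac{4}{3} - 40 - \frac{10}{3}}{8} = \left(- \frac{1}{8}\right) \left(- \frac{377}{9}\right) = \frac{377}{72}$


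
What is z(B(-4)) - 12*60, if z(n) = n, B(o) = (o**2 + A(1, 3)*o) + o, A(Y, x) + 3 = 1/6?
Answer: -2090/3 ≈ -696.67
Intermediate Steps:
A(Y, x) = -17/6 (A(Y, x) = -3 + 1/6 = -17/6)
B(o) = o**2 - 11*o/6 (B(o) = (o**2 - 17*o/6) + o = o**2 - 11*o/6)
z(B(-4)) - 12*60 = (1/6)*(-4)*(-11 + 6*(-4)) - 12*60 = (1/6)*(-4)*(-11 - 24) - 720 = (1/6)*(-4)*(-35) - 720 = 70/3 - 720 = -2090/3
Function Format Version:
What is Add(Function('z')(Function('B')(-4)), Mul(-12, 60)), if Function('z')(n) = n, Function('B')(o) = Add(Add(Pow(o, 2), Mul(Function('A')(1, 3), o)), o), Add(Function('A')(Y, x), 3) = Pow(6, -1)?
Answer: Rational(-2090, 3) ≈ -696.67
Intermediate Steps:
Function('A')(Y, x) = Rational(-17, 6) (Function('A')(Y, x) = Add(-3, Pow(6, -1)) = Add(-3, Rational(1, 6)) = Rational(-17, 6))
Function('B')(o) = Add(Pow(o, 2), Mul(Rational(-11, 6), o)) (Function('B')(o) = Add(Add(Pow(o, 2), Mul(Rational(-17, 6), o)), o) = Add(Pow(o, 2), Mul(Rational(-11, 6), o)))
Add(Function('z')(Function('B')(-4)), Mul(-12, 60)) = Add(Mul(Rational(1, 6), -4, Add(-11, Mul(6, -4))), Mul(-12, 60)) = Add(Mul(Rational(1, 6), -4, Add(-11, -24)), -720) = Add(Mul(Rational(1, 6), -4, -35), -720) = Add(Rational(70, 3), -720) = Rational(-2090, 3)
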